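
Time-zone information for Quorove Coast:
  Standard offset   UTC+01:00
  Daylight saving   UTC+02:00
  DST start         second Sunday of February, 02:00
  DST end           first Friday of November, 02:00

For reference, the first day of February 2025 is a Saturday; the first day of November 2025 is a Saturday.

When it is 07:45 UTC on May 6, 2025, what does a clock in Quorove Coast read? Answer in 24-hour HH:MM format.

09:45

1 February 2025 is a Saturday, so the first Sunday is February 2 and the second is February 9.
1 November 2025 is a Saturday, so the first Friday is November 7.
At the standard offset (UTC+01:00), 07:45 UTC + 1h = 08:45 Quorove Coast standard time.
The standard-time date in Quorove Coast, May 6, 2025, falls between 9 February and 7 November, so daylight saving is in effect and Quorove Coast is at UTC+02:00.
07:45 UTC + 2h = 09:45 local.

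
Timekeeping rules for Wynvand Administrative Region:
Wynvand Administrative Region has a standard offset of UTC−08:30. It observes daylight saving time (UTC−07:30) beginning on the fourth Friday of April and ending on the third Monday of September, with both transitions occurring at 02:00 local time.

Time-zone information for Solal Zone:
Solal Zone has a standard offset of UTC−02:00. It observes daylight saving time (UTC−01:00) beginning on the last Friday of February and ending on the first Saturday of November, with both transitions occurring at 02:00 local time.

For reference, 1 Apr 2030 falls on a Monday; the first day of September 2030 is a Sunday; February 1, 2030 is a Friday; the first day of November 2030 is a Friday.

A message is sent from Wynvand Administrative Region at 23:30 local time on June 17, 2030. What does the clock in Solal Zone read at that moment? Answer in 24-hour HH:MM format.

06:00

1 April 2030 is a Monday, so the first Friday is April 5 and the fourth is April 26.
1 September 2030 is a Sunday, so the first Monday is September 2 and the third is September 16.
Daylight saving runs 26 April – 16 September; June 17, 2030 is inside that window, so Wynvand Administrative Region is at UTC−07:30.
23:30 Wynvand Administrative Region + 7h30m = 07:00 UTC (rolling into the next day, 18 June 2030).
1 February 2030 is a Friday, so Fridays fall on 1, 8, 15, 22; the last is February 22.
1 November 2030 is a Friday, so the first Saturday is November 2.
At the standard offset (UTC−02:00), 07:00 UTC − 2h = 05:00 Solal Zone standard time.
The standard-time date in Solal Zone, June 18, 2030, lies within the daylight-saving period (22 February – 2 November), so Solal Zone is on daylight time, UTC−01:00.
07:00 UTC − 1h = 06:00 Solal Zone.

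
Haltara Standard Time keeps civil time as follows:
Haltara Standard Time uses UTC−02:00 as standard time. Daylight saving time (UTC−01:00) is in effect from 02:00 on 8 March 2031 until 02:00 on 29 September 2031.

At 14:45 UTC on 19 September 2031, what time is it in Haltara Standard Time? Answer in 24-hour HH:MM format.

13:45

At the standard offset (UTC−02:00), 14:45 UTC − 2h = 12:45 Haltara Standard Time standard time.
Daylight saving runs 8 March – 29 September; the standard-time date in Haltara Standard Time, 19 September 2031, is inside that window, so Haltara Standard Time is at UTC−01:00.
14:45 UTC − 1h = 13:45 local.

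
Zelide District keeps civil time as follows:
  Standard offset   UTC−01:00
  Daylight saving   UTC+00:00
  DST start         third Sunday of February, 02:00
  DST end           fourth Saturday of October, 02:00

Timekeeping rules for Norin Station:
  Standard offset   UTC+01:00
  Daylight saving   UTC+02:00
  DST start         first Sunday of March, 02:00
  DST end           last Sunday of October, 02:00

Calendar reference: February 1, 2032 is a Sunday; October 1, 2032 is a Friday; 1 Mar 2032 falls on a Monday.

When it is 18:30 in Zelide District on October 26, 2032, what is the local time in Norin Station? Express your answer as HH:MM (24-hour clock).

21:30

1 February 2032 is a Sunday, so the first Sunday is February 1 and the third is February 15.
1 October 2032 is a Friday, so the first Saturday is October 2 and the fourth is October 23.
October 26, 2032 is outside the daylight-saving period (15 February – 23 October), so Zelide District is on standard time, UTC−01:00.
18:30 Zelide District + 1h = 19:30 UTC.
1 March 2032 is a Monday, so the first Sunday is March 7.
1 October 2032 is a Friday, so Sundays fall on 3, 10, 17, 24, 31; the last is October 31.
At the standard offset (UTC+01:00), 19:30 UTC + 1h = 20:30 Norin Station standard time.
Daylight saving runs 7 March – 31 October; the standard-time date in Norin Station, October 26, 2032, is inside that window, so Norin Station is at UTC+02:00.
19:30 UTC + 2h = 21:30 Norin Station.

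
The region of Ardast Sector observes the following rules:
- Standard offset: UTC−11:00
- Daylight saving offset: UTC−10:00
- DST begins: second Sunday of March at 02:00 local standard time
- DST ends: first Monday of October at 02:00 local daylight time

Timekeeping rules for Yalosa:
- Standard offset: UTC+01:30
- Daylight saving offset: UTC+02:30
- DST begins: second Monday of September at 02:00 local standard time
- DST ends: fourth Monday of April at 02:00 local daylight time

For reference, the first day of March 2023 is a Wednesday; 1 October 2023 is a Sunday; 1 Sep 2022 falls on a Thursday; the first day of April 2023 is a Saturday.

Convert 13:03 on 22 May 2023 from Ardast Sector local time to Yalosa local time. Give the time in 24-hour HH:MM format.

00:33

1 March 2023 is a Wednesday, so the first Sunday is March 5 and the second is March 12.
1 October 2023 is a Sunday, so the first Monday is October 2.
22 May 2023 falls between 12 March and 2 October, so daylight saving is in effect and Ardast Sector is at UTC−10:00.
13:03 Ardast Sector + 10h = 23:03 UTC.
1 September 2022 is a Thursday, so the first Monday is September 5 and the second is September 12.
1 April 2023 is a Saturday, so the first Monday is April 3 and the fourth is April 24.
At the standard offset (UTC+01:30), 23:03 UTC + 1h30m = 00:33 Yalosa standard time (rolling into the next day, 23 May 2023).
Daylight saving runs 12 September 2022 – 24 April 2023; the standard-time date in Yalosa, 23 May 2023, is outside that window, so Yalosa is on standard time at UTC+01:30.
23:03 UTC + 1h30m = 00:33 Yalosa (rolling into the next day, 23 May 2023).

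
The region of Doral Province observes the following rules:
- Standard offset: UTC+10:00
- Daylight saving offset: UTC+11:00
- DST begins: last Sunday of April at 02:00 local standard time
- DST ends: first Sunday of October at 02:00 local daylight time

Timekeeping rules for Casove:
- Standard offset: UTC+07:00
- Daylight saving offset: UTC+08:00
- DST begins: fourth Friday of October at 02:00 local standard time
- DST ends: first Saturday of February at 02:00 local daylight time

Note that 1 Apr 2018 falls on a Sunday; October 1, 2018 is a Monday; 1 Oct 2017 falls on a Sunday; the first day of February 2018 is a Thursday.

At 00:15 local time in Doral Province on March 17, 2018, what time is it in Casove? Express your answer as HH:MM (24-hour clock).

1 April 2018 is a Sunday, so Sundays fall on 1, 8, 15, 22, 29; the last is April 29.
1 October 2018 is a Monday, so the first Sunday is October 7.
March 17, 2018 does not fall between 29 April and 7 October, so daylight saving is not in effect and Doral Province is at UTC+10:00.
00:15 Doral Province − 10h = 14:15 UTC (rolling into the previous day, 16 March 2018).
1 October 2017 is a Sunday, so the first Friday is October 6 and the fourth is October 27.
1 February 2018 is a Thursday, so the first Saturday is February 3.
At the standard offset (UTC+07:00), 14:15 UTC + 7h = 21:15 Casove standard time.
The standard-time date in Casove, March 16, 2018, is outside the daylight-saving period (27 October 2017 – 3 February 2018), so Casove is on standard time, UTC+07:00.
14:15 UTC + 7h = 21:15 Casove.

21:15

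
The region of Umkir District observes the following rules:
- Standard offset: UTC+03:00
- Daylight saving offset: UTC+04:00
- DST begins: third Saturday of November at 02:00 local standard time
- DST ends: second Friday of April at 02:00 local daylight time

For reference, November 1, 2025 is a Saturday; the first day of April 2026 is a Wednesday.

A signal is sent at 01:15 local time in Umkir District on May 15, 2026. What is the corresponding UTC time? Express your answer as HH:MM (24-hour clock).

1 November 2025 is a Saturday, so the first Saturday is November 1 and the third is November 15.
1 April 2026 is a Wednesday, so the first Friday is April 3 and the second is April 10.
Daylight saving runs 15 November 2025 – 10 April 2026; May 15, 2026 is outside that window, so Umkir District is on standard time at UTC+03:00.
01:15 local − 3h = 22:15 UTC (rolling into the previous day, 14 May 2026).

22:15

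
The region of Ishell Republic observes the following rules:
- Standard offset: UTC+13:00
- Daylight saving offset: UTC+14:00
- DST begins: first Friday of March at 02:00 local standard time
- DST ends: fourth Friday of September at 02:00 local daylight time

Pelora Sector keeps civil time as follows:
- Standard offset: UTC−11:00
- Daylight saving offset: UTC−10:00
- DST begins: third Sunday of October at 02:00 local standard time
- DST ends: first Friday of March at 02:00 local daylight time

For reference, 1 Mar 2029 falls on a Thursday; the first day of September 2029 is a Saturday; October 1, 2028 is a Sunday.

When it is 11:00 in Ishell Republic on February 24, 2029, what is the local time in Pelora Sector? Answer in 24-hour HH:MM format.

12:00

1 March 2029 is a Thursday, so the first Friday is March 2.
1 September 2029 is a Saturday, so the first Friday is September 7 and the fourth is September 28.
Daylight saving runs 2 March – 28 September; February 24, 2029 is outside that window, so Ishell Republic is on standard time at UTC+13:00.
11:00 Ishell Republic − 13h = 22:00 UTC (rolling into the previous day, 23 February 2029).
1 October 2028 is a Sunday, so the first Sunday is October 1 and the third is October 15.
1 March 2029 is a Thursday, so the first Friday is March 2.
At the standard offset (UTC−11:00), 22:00 UTC − 11h = 11:00 Pelora Sector standard time.
Daylight saving runs 15 October 2028 – 2 March 2029; the standard-time date in Pelora Sector, February 23, 2029, is inside that window, so Pelora Sector is at UTC−10:00.
22:00 UTC − 10h = 12:00 Pelora Sector.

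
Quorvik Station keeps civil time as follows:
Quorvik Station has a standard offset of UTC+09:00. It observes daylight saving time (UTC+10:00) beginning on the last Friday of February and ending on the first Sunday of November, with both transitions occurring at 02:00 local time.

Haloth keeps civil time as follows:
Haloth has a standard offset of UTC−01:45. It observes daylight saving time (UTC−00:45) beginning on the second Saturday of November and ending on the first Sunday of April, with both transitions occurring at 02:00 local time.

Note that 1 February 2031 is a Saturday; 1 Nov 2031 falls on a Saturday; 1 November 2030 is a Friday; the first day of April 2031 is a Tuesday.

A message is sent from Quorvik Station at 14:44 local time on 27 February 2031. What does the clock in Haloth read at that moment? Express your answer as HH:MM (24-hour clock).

04:59

1 February 2031 is a Saturday, so Fridays fall on 7, 14, 21, 28; the last is February 28.
1 November 2031 is a Saturday, so the first Sunday is November 2.
27 February 2031 does not fall between 28 February and 2 November, so daylight saving is not in effect and Quorvik Station is at UTC+09:00.
14:44 Quorvik Station − 9h = 05:44 UTC.
1 November 2030 is a Friday, so the first Saturday is November 2 and the second is November 9.
1 April 2031 is a Tuesday, so the first Sunday is April 6.
At the standard offset (UTC−01:45), 05:44 UTC − 1h45m = 03:59 Haloth standard time.
The standard-time date in Haloth, 27 February 2031, lies within the daylight-saving period (9 November 2030 – 6 April 2031), so Haloth is on daylight time, UTC−00:45.
05:44 UTC − 0h45m = 04:59 Haloth.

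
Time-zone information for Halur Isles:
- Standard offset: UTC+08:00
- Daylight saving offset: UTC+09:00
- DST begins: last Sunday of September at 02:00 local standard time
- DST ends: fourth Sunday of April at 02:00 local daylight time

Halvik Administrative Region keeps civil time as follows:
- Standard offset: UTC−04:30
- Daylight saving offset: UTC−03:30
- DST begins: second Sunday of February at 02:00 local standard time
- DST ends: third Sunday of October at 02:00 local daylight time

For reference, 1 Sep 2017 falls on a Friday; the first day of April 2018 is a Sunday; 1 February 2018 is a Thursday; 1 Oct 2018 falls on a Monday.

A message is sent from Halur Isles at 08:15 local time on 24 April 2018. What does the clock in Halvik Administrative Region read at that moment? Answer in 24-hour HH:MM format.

20:45

1 September 2017 is a Friday, so Sundays fall on 3, 10, 17, 24; the last is September 24.
1 April 2018 is a Sunday, so the first Sunday is April 1 and the fourth is April 22.
24 April 2018 is outside the daylight-saving period (24 September 2017 – 22 April 2018), so Halur Isles is on standard time, UTC+08:00.
08:15 Halur Isles − 8h = 00:15 UTC.
1 February 2018 is a Thursday, so the first Sunday is February 4 and the second is February 11.
1 October 2018 is a Monday, so the first Sunday is October 7 and the third is October 21.
At the standard offset (UTC−04:30), 00:15 UTC − 4h30m = 19:45 Halvik Administrative Region standard time (rolling into the previous day, 23 April 2018).
The standard-time date in Halvik Administrative Region, 23 April 2018, lies within the daylight-saving period (11 February – 21 October), so Halvik Administrative Region is on daylight time, UTC−03:30.
00:15 UTC − 3h30m = 20:45 Halvik Administrative Region (rolling into the previous day, 23 April 2018).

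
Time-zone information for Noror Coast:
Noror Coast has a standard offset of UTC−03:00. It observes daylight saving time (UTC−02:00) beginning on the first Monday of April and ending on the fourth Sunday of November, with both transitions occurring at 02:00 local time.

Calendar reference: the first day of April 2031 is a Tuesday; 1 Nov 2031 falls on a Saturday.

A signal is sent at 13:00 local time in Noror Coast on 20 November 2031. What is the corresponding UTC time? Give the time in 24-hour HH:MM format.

15:00

1 April 2031 is a Tuesday, so the first Monday is April 7.
1 November 2031 is a Saturday, so the first Sunday is November 2 and the fourth is November 23.
20 November 2031 lies within the daylight-saving period (7 April – 23 November), so Noror Coast is on daylight time, UTC−02:00.
13:00 local + 2h = 15:00 UTC.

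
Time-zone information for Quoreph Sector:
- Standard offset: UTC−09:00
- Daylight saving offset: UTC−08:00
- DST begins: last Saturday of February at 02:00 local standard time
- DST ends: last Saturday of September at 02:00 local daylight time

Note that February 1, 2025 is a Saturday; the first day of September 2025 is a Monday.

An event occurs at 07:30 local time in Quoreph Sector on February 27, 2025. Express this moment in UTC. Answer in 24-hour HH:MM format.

15:30

1 February 2025 is a Saturday, so Saturdays fall on 1, 8, 15, 22; the last is February 22.
1 September 2025 is a Monday, so Saturdays fall on 6, 13, 20, 27; the last is September 27.
Daylight saving runs 22 February – 27 September; February 27, 2025 is inside that window, so Quoreph Sector is at UTC−08:00.
07:30 local + 8h = 15:30 UTC.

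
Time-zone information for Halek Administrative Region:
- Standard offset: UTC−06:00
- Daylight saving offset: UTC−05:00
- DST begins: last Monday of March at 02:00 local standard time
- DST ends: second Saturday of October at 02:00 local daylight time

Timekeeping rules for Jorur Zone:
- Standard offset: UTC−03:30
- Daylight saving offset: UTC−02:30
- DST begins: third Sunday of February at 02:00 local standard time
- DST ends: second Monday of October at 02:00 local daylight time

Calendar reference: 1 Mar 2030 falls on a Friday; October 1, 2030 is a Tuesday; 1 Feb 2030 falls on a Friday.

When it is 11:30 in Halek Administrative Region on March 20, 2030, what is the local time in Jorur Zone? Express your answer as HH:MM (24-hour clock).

1 March 2030 is a Friday, so Mondays fall on 4, 11, 18, 25; the last is March 25.
1 October 2030 is a Tuesday, so the first Saturday is October 5 and the second is October 12.
Daylight saving runs 25 March – 12 October; March 20, 2030 is outside that window, so Halek Administrative Region is on standard time at UTC−06:00.
11:30 Halek Administrative Region + 6h = 17:30 UTC.
1 February 2030 is a Friday, so the first Sunday is February 3 and the third is February 17.
1 October 2030 is a Tuesday, so the first Monday is October 7 and the second is October 14.
At the standard offset (UTC−03:30), 17:30 UTC − 3h30m = 14:00 Jorur Zone standard time.
The standard-time date in Jorur Zone, March 20, 2030, lies within the daylight-saving period (17 February – 14 October), so Jorur Zone is on daylight time, UTC−02:30.
17:30 UTC − 2h30m = 15:00 Jorur Zone.

15:00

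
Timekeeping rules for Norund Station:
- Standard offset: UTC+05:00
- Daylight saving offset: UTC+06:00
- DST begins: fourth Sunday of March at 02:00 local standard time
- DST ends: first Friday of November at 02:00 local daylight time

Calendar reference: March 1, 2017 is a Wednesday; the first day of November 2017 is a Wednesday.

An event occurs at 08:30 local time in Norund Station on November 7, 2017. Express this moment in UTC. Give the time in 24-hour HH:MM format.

1 March 2017 is a Wednesday, so the first Sunday is March 5 and the fourth is March 26.
1 November 2017 is a Wednesday, so the first Friday is November 3.
Daylight saving runs 26 March – 3 November; November 7, 2017 is outside that window, so Norund Station is on standard time at UTC+05:00.
08:30 local − 5h = 03:30 UTC.

03:30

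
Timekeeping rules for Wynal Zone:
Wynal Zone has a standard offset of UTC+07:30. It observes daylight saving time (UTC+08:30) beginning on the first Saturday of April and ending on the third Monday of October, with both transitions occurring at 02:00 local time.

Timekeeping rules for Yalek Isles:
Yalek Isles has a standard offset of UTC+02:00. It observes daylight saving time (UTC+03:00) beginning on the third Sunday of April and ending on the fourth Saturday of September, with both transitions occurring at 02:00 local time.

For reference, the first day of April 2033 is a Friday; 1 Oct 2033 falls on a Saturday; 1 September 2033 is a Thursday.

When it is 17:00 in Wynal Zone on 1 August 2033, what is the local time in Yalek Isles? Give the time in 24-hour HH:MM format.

11:30

1 April 2033 is a Friday, so the first Saturday is April 2.
1 October 2033 is a Saturday, so the first Monday is October 3 and the third is October 17.
Daylight saving runs 2 April – 17 October; 1 August 2033 is inside that window, so Wynal Zone is at UTC+08:30.
17:00 Wynal Zone − 8h30m = 08:30 UTC.
1 April 2033 is a Friday, so the first Sunday is April 3 and the third is April 17.
1 September 2033 is a Thursday, so the first Saturday is September 3 and the fourth is September 24.
At the standard offset (UTC+02:00), 08:30 UTC + 2h = 10:30 Yalek Isles standard time.
Daylight saving runs 17 April – 24 September; the standard-time date in Yalek Isles, 1 August 2033, is inside that window, so Yalek Isles is at UTC+03:00.
08:30 UTC + 3h = 11:30 Yalek Isles.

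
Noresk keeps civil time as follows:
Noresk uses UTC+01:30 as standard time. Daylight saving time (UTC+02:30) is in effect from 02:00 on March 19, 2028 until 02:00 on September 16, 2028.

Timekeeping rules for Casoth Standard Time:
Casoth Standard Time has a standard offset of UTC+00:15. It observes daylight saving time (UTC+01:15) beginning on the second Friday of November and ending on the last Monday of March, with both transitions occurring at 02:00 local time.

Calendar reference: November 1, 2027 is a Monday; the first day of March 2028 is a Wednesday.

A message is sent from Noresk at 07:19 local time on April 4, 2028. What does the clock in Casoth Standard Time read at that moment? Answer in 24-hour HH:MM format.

05:04

April 4, 2028 falls between 19 March and 16 September, so daylight saving is in effect and Noresk is at UTC+02:30.
07:19 Noresk − 2h30m = 04:49 UTC.
1 November 2027 is a Monday, so the first Friday is November 5 and the second is November 12.
1 March 2028 is a Wednesday, so Mondays fall on 6, 13, 20, 27; the last is March 27.
At the standard offset (UTC+00:15), 04:49 UTC + 0h15m = 05:04 Casoth Standard Time standard time.
Daylight saving runs 12 November 2027 – 27 March 2028; the standard-time date in Casoth Standard Time, April 4, 2028, is outside that window, so Casoth Standard Time is on standard time at UTC+00:15.
04:49 UTC + 0h15m = 05:04 Casoth Standard Time.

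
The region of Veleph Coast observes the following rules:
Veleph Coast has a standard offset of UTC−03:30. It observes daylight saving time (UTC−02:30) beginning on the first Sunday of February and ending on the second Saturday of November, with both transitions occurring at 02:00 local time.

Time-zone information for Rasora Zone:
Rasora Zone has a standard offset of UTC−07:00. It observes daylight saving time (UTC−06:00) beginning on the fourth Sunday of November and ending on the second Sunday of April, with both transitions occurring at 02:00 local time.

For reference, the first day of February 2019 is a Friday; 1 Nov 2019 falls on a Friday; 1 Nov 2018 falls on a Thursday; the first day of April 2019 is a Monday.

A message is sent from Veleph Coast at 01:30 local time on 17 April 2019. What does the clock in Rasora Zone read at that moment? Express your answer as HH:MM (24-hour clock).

21:00

1 February 2019 is a Friday, so the first Sunday is February 3.
1 November 2019 is a Friday, so the first Saturday is November 2 and the second is November 9.
17 April 2019 lies within the daylight-saving period (3 February – 9 November), so Veleph Coast is on daylight time, UTC−02:30.
01:30 Veleph Coast + 2h30m = 04:00 UTC.
1 November 2018 is a Thursday, so the first Sunday is November 4 and the fourth is November 25.
1 April 2019 is a Monday, so the first Sunday is April 7 and the second is April 14.
At the standard offset (UTC−07:00), 04:00 UTC − 7h = 21:00 Rasora Zone standard time (rolling into the previous day, 16 April 2019).
Daylight saving runs 25 November 2018 – 14 April 2019; the standard-time date in Rasora Zone, 16 April 2019, is outside that window, so Rasora Zone is on standard time at UTC−07:00.
04:00 UTC − 7h = 21:00 Rasora Zone (rolling into the previous day, 16 April 2019).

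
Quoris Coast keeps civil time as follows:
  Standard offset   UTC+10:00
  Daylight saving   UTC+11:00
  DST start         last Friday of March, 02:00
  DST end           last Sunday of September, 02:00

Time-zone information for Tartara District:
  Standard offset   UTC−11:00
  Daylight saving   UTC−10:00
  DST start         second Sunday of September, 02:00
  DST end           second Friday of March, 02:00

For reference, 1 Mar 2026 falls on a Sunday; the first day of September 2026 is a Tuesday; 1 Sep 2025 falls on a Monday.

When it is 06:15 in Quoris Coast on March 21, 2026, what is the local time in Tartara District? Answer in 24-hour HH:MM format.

1 March 2026 is a Sunday, so Fridays fall on 6, 13, 20, 27; the last is March 27.
1 September 2026 is a Tuesday, so Sundays fall on 6, 13, 20, 27; the last is September 27.
March 21, 2026 does not fall between 27 March and 27 September, so daylight saving is not in effect and Quoris Coast is at UTC+10:00.
06:15 Quoris Coast − 10h = 20:15 UTC (rolling into the previous day, 20 March 2026).
1 September 2025 is a Monday, so the first Sunday is September 7 and the second is September 14.
1 March 2026 is a Sunday, so the first Friday is March 6 and the second is March 13.
At the standard offset (UTC−11:00), 20:15 UTC − 11h = 09:15 Tartara District standard time.
The standard-time date in Tartara District, March 20, 2026, does not fall between 14 September 2025 and 13 March 2026, so daylight saving is not in effect and Tartara District is at UTC−11:00.
20:15 UTC − 11h = 09:15 Tartara District.

09:15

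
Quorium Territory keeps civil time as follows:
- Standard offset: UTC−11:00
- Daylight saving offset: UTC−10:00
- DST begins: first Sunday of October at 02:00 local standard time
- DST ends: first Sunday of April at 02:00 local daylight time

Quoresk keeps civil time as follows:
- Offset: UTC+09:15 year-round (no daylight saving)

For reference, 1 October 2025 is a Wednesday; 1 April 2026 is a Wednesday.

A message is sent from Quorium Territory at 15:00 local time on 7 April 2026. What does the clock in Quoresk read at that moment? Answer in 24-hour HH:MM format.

11:15

1 October 2025 is a Wednesday, so the first Sunday is October 5.
1 April 2026 is a Wednesday, so the first Sunday is April 5.
7 April 2026 is outside the daylight-saving period (5 October 2025 – 5 April 2026), so Quorium Territory is on standard time, UTC−11:00.
15:00 Quorium Territory + 11h = 02:00 UTC (rolling into the next day, 8 April 2026).
Quoresk has no daylight saving, so its offset is UTC+09:15 year-round.
02:00 UTC + 9h15m = 11:15 Quoresk.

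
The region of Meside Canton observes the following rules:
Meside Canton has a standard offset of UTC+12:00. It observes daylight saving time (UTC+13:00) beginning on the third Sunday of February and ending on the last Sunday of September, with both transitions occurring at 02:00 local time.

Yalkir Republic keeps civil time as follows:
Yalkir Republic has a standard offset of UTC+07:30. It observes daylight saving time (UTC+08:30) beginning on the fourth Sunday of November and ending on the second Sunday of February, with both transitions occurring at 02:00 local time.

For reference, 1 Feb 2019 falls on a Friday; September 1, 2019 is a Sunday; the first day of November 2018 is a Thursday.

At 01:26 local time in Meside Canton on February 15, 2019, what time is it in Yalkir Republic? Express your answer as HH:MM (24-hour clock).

20:56

1 February 2019 is a Friday, so the first Sunday is February 3 and the third is February 17.
1 September 2019 is a Sunday, so Sundays fall on 1, 8, 15, 22, 29; the last is September 29.
February 15, 2019 does not fall between 17 February and 29 September, so daylight saving is not in effect and Meside Canton is at UTC+12:00.
01:26 Meside Canton − 12h = 13:26 UTC (rolling into the previous day, 14 February 2019).
1 November 2018 is a Thursday, so the first Sunday is November 4 and the fourth is November 25.
1 February 2019 is a Friday, so the first Sunday is February 3 and the second is February 10.
At the standard offset (UTC+07:30), 13:26 UTC + 7h30m = 20:56 Yalkir Republic standard time.
The standard-time date in Yalkir Republic, February 14, 2019, does not fall between 25 November 2018 and 10 February 2019, so daylight saving is not in effect and Yalkir Republic is at UTC+07:30.
13:26 UTC + 7h30m = 20:56 Yalkir Republic.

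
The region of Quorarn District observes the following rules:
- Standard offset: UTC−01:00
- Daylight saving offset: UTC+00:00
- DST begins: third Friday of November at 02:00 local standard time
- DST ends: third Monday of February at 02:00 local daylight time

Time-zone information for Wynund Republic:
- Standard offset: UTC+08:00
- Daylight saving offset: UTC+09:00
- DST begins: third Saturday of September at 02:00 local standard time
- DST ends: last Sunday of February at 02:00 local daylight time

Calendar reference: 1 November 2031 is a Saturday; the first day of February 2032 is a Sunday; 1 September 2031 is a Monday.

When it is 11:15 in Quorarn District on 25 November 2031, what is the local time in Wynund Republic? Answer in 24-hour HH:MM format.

20:15

1 November 2031 is a Saturday, so the first Friday is November 7 and the third is November 21.
1 February 2032 is a Sunday, so the first Monday is February 2 and the third is February 16.
25 November 2031 falls between 21 November 2031 and 16 February 2032, so daylight saving is in effect and Quorarn District is at UTC+00:00.
11:15 Quorarn District − 0h = 11:15 UTC.
1 September 2031 is a Monday, so the first Saturday is September 6 and the third is September 20.
1 February 2032 is a Sunday, so Sundays fall on 1, 8, 15, 22, 29; the last is February 29.
At the standard offset (UTC+08:00), 11:15 UTC + 8h = 19:15 Wynund Republic standard time.
The standard-time date in Wynund Republic, 25 November 2031, lies within the daylight-saving period (20 September 2031 – 29 February 2032), so Wynund Republic is on daylight time, UTC+09:00.
11:15 UTC + 9h = 20:15 Wynund Republic.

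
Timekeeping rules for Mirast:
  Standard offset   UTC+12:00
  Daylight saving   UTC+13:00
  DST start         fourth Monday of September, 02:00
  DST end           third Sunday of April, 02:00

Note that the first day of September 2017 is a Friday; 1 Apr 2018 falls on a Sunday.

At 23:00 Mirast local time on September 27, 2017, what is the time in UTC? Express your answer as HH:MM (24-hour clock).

10:00

1 September 2017 is a Friday, so the first Monday is September 4 and the fourth is September 25.
1 April 2018 is a Sunday, so the first Sunday is April 1 and the third is April 15.
September 27, 2017 lies within the daylight-saving period (25 September 2017 – 15 April 2018), so Mirast is on daylight time, UTC+13:00.
23:00 local − 13h = 10:00 UTC.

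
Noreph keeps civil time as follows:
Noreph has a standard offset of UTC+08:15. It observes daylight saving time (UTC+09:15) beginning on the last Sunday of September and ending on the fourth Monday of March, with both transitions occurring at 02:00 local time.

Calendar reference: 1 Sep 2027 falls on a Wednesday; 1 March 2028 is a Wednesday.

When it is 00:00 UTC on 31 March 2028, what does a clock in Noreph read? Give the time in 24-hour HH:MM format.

08:15

1 September 2027 is a Wednesday, so Sundays fall on 5, 12, 19, 26; the last is September 26.
1 March 2028 is a Wednesday, so the first Monday is March 6 and the fourth is March 27.
At the standard offset (UTC+08:15), 00:00 UTC + 8h15m = 08:15 Noreph standard time.
The standard-time date in Noreph, 31 March 2028, is outside the daylight-saving period (26 September 2027 – 27 March 2028), so Noreph is on standard time, UTC+08:15.
00:00 UTC + 8h15m = 08:15 local.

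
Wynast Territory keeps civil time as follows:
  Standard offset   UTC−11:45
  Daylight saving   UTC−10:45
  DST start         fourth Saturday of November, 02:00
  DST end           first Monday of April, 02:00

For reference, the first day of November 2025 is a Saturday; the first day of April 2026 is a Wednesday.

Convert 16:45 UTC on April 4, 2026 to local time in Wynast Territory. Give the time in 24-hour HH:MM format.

1 November 2025 is a Saturday, so the first Saturday is November 1 and the fourth is November 22.
1 April 2026 is a Wednesday, so the first Monday is April 6.
At the standard offset (UTC−11:45), 16:45 UTC − 11h45m = 05:00 Wynast Territory standard time.
Daylight saving runs 22 November 2025 – 6 April 2026; the standard-time date in Wynast Territory, April 4, 2026, is inside that window, so Wynast Territory is at UTC−10:45.
16:45 UTC − 10h45m = 06:00 local.

06:00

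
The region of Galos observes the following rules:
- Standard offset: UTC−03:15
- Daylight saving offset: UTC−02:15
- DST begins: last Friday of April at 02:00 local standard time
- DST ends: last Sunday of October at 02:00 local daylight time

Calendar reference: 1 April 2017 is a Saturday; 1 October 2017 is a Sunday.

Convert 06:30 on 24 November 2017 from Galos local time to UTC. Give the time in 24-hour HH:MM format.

09:45

1 April 2017 is a Saturday, so Fridays fall on 7, 14, 21, 28; the last is April 28.
1 October 2017 is a Sunday, so Sundays fall on 1, 8, 15, 22, 29; the last is October 29.
24 November 2017 does not fall between 28 April and 29 October, so daylight saving is not in effect and Galos is at UTC−03:15.
06:30 local + 3h15m = 09:45 UTC.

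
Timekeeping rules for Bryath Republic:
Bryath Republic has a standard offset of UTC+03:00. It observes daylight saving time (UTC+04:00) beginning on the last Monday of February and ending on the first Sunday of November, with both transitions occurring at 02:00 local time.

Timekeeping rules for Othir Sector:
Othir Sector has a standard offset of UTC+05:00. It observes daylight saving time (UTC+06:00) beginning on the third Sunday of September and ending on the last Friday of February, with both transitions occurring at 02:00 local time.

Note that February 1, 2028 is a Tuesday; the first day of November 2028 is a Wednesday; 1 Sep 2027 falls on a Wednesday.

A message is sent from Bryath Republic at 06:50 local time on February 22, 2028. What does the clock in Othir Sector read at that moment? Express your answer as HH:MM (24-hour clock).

09:50

1 February 2028 is a Tuesday, so Mondays fall on 7, 14, 21, 28; the last is February 28.
1 November 2028 is a Wednesday, so the first Sunday is November 5.
Daylight saving runs 28 February – 5 November; February 22, 2028 is outside that window, so Bryath Republic is on standard time at UTC+03:00.
06:50 Bryath Republic − 3h = 03:50 UTC.
1 September 2027 is a Wednesday, so the first Sunday is September 5 and the third is September 19.
1 February 2028 is a Tuesday, so Fridays fall on 4, 11, 18, 25; the last is February 25.
At the standard offset (UTC+05:00), 03:50 UTC + 5h = 08:50 Othir Sector standard time.
Daylight saving runs 19 September 2027 – 25 February 2028; the standard-time date in Othir Sector, February 22, 2028, is inside that window, so Othir Sector is at UTC+06:00.
03:50 UTC + 6h = 09:50 Othir Sector.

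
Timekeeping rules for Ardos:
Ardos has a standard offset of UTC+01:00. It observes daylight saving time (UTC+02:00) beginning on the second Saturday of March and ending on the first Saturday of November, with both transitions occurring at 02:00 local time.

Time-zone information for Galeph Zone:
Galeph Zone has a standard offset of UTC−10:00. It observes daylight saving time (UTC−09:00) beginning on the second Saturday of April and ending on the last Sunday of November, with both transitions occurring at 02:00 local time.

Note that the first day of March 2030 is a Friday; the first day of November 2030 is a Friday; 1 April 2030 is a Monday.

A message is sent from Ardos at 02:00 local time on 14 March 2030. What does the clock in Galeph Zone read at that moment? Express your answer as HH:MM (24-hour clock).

1 March 2030 is a Friday, so the first Saturday is March 2 and the second is March 9.
1 November 2030 is a Friday, so the first Saturday is November 2.
14 March 2030 falls between 9 March and 2 November, so daylight saving is in effect and Ardos is at UTC+02:00.
02:00 Ardos − 2h = 00:00 UTC.
1 April 2030 is a Monday, so the first Saturday is April 6 and the second is April 13.
1 November 2030 is a Friday, so Sundays fall on 3, 10, 17, 24; the last is November 24.
At the standard offset (UTC−10:00), 00:00 UTC − 10h = 14:00 Galeph Zone standard time (rolling into the previous day, 13 March 2030).
The standard-time date in Galeph Zone, 13 March 2030, does not fall between 13 April and 24 November, so daylight saving is not in effect and Galeph Zone is at UTC−10:00.
00:00 UTC − 10h = 14:00 Galeph Zone (rolling into the previous day, 13 March 2030).

14:00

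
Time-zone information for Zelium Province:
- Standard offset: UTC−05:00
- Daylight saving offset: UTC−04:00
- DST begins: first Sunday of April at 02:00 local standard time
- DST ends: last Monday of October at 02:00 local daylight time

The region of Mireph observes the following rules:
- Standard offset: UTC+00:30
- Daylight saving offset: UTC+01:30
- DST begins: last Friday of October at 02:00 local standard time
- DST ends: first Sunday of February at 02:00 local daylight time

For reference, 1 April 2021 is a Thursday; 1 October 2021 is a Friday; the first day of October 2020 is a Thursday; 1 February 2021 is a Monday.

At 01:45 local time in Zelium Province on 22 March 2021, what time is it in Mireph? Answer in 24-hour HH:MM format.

1 April 2021 is a Thursday, so the first Sunday is April 4.
1 October 2021 is a Friday, so Mondays fall on 4, 11, 18, 25; the last is October 25.
22 March 2021 is outside the daylight-saving period (4 April – 25 October), so Zelium Province is on standard time, UTC−05:00.
01:45 Zelium Province + 5h = 06:45 UTC.
1 October 2020 is a Thursday, so Fridays fall on 2, 9, 16, 23, 30; the last is October 30.
1 February 2021 is a Monday, so the first Sunday is February 7.
At the standard offset (UTC+00:30), 06:45 UTC + 0h30m = 07:15 Mireph standard time.
The standard-time date in Mireph, 22 March 2021, is outside the daylight-saving period (30 October 2020 – 7 February 2021), so Mireph is on standard time, UTC+00:30.
06:45 UTC + 0h30m = 07:15 Mireph.

07:15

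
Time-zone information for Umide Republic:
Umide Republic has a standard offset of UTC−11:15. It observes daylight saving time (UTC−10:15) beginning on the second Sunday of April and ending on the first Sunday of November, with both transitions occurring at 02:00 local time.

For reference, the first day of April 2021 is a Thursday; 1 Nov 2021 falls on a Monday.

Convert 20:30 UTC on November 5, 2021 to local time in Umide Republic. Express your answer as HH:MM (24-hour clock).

10:15

1 April 2021 is a Thursday, so the first Sunday is April 4 and the second is April 11.
1 November 2021 is a Monday, so the first Sunday is November 7.
At the standard offset (UTC−11:15), 20:30 UTC − 11h15m = 09:15 Umide Republic standard time.
Daylight saving runs 11 April – 7 November; the standard-time date in Umide Republic, November 5, 2021, is inside that window, so Umide Republic is at UTC−10:15.
20:30 UTC − 10h15m = 10:15 local.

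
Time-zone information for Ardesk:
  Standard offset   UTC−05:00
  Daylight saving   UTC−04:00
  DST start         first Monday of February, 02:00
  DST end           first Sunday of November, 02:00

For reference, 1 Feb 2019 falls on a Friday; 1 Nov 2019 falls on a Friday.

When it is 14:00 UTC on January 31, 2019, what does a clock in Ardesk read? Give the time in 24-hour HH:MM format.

1 February 2019 is a Friday, so the first Monday is February 4.
1 November 2019 is a Friday, so the first Sunday is November 3.
At the standard offset (UTC−05:00), 14:00 UTC − 5h = 09:00 Ardesk standard time.
Daylight saving runs 4 February – 3 November; the standard-time date in Ardesk, January 31, 2019, is outside that window, so Ardesk is on standard time at UTC−05:00.
14:00 UTC − 5h = 09:00 local.

09:00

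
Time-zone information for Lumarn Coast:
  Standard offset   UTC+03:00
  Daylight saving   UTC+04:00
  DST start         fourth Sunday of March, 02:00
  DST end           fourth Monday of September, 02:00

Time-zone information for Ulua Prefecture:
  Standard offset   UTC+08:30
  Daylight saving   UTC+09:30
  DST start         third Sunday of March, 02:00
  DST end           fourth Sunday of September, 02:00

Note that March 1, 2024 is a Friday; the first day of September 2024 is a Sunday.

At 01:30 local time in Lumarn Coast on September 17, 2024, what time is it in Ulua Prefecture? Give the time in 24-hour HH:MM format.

07:00

1 March 2024 is a Friday, so the first Sunday is March 3 and the fourth is March 24.
1 September 2024 is a Sunday, so the first Monday is September 2 and the fourth is September 23.
September 17, 2024 falls between 24 March and 23 September, so daylight saving is in effect and Lumarn Coast is at UTC+04:00.
01:30 Lumarn Coast − 4h = 21:30 UTC (rolling into the previous day, 16 September 2024).
1 March 2024 is a Friday, so the first Sunday is March 3 and the third is March 17.
1 September 2024 is a Sunday, so the first Sunday is September 1 and the fourth is September 22.
At the standard offset (UTC+08:30), 21:30 UTC + 8h30m = 06:00 Ulua Prefecture standard time (rolling into the next day, 17 September 2024).
Daylight saving runs 17 March – 22 September; the standard-time date in Ulua Prefecture, September 17, 2024, is inside that window, so Ulua Prefecture is at UTC+09:30.
21:30 UTC + 9h30m = 07:00 Ulua Prefecture (rolling into the next day, 17 September 2024).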